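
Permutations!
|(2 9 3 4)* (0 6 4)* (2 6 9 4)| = |(0 9 3)(2 4 6)| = 3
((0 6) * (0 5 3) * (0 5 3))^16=((0 6 3 5))^16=(6)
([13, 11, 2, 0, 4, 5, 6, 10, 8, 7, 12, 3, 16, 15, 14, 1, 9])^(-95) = [13, 11, 2, 0, 4, 5, 6, 7, 8, 9, 10, 3, 12, 15, 14, 1, 16]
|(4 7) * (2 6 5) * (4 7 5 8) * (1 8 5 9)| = 12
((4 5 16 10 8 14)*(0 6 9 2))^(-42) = (16)(0 9)(2 6)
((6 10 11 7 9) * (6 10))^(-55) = ((7 9 10 11))^(-55) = (7 9 10 11)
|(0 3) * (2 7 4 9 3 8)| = 7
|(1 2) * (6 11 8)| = 6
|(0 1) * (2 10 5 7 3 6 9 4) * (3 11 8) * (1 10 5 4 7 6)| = |(0 10 4 2 5 6 9 7 11 8 3 1)| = 12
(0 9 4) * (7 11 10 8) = (0 9 4)(7 11 10 8) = [9, 1, 2, 3, 0, 5, 6, 11, 7, 4, 8, 10]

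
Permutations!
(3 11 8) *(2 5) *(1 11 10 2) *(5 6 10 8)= (1 11 5)(2 6 10)(3 8)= [0, 11, 6, 8, 4, 1, 10, 7, 3, 9, 2, 5]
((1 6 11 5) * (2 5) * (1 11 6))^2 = ((2 5 11))^2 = (2 11 5)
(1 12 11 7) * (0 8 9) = (0 8 9)(1 12 11 7) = [8, 12, 2, 3, 4, 5, 6, 1, 9, 0, 10, 7, 11]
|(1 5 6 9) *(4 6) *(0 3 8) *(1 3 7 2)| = |(0 7 2 1 5 4 6 9 3 8)| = 10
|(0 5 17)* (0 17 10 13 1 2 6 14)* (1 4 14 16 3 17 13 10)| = |(0 5 1 2 6 16 3 17 13 4 14)| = 11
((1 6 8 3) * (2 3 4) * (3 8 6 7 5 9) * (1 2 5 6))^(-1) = ((1 7 6)(2 8 4 5 9 3))^(-1) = (1 6 7)(2 3 9 5 4 8)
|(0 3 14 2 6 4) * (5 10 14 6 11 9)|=|(0 3 6 4)(2 11 9 5 10 14)|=12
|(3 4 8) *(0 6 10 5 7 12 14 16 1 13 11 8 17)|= 15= |(0 6 10 5 7 12 14 16 1 13 11 8 3 4 17)|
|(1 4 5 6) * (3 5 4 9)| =|(1 9 3 5 6)| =5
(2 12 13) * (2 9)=(2 12 13 9)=[0, 1, 12, 3, 4, 5, 6, 7, 8, 2, 10, 11, 13, 9]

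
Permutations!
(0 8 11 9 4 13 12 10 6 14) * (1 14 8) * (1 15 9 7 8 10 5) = (0 15 9 4 13 12 5 1 14)(6 10)(7 8 11) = [15, 14, 2, 3, 13, 1, 10, 8, 11, 4, 6, 7, 5, 12, 0, 9]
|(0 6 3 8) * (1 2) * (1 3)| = |(0 6 1 2 3 8)| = 6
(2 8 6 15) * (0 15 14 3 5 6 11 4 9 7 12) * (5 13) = (0 15 2 8 11 4 9 7 12)(3 13 5 6 14) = [15, 1, 8, 13, 9, 6, 14, 12, 11, 7, 10, 4, 0, 5, 3, 2]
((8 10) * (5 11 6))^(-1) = (5 6 11)(8 10)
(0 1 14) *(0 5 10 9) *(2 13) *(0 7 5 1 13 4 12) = [13, 14, 4, 3, 12, 10, 6, 5, 8, 7, 9, 11, 0, 2, 1] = (0 13 2 4 12)(1 14)(5 10 9 7)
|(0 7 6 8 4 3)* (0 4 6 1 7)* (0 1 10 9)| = 10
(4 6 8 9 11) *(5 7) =[0, 1, 2, 3, 6, 7, 8, 5, 9, 11, 10, 4] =(4 6 8 9 11)(5 7)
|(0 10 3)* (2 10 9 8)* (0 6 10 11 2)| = 6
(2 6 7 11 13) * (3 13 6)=(2 3 13)(6 7 11)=[0, 1, 3, 13, 4, 5, 7, 11, 8, 9, 10, 6, 12, 2]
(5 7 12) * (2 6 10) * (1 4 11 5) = [0, 4, 6, 3, 11, 7, 10, 12, 8, 9, 2, 5, 1] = (1 4 11 5 7 12)(2 6 10)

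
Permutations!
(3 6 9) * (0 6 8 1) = (0 6 9 3 8 1) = [6, 0, 2, 8, 4, 5, 9, 7, 1, 3]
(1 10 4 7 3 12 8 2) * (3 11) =(1 10 4 7 11 3 12 8 2) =[0, 10, 1, 12, 7, 5, 6, 11, 2, 9, 4, 3, 8]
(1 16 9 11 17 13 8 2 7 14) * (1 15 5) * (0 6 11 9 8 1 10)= (0 6 11 17 13 1 16 8 2 7 14 15 5 10)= [6, 16, 7, 3, 4, 10, 11, 14, 2, 9, 0, 17, 12, 1, 15, 5, 8, 13]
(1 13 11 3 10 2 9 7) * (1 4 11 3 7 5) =[0, 13, 9, 10, 11, 1, 6, 4, 8, 5, 2, 7, 12, 3] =(1 13 3 10 2 9 5)(4 11 7)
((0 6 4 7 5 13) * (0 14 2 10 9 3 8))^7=((0 6 4 7 5 13 14 2 10 9 3 8))^7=(0 2 4 9 5 8 14 6 10 7 3 13)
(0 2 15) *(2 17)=(0 17 2 15)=[17, 1, 15, 3, 4, 5, 6, 7, 8, 9, 10, 11, 12, 13, 14, 0, 16, 2]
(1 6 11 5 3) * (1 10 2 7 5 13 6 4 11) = (1 4 11 13 6)(2 7 5 3 10) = [0, 4, 7, 10, 11, 3, 1, 5, 8, 9, 2, 13, 12, 6]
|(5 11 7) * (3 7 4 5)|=|(3 7)(4 5 11)|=6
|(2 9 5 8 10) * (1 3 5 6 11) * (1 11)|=8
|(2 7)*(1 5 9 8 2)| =6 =|(1 5 9 8 2 7)|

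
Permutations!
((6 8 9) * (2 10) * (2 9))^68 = ((2 10 9 6 8))^68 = (2 6 10 8 9)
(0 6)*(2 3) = (0 6)(2 3) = [6, 1, 3, 2, 4, 5, 0]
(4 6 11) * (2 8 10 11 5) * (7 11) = (2 8 10 7 11 4 6 5) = [0, 1, 8, 3, 6, 2, 5, 11, 10, 9, 7, 4]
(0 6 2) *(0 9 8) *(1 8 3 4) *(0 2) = (0 6)(1 8 2 9 3 4) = [6, 8, 9, 4, 1, 5, 0, 7, 2, 3]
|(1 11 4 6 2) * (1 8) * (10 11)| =|(1 10 11 4 6 2 8)| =7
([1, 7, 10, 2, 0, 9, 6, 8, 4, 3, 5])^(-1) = [4, 0, 3, 9, 8, 10, 6, 1, 7, 5, 2]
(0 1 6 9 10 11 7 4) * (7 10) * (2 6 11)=(0 1 11 10 2 6 9 7 4)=[1, 11, 6, 3, 0, 5, 9, 4, 8, 7, 2, 10]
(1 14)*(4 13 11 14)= (1 4 13 11 14)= [0, 4, 2, 3, 13, 5, 6, 7, 8, 9, 10, 14, 12, 11, 1]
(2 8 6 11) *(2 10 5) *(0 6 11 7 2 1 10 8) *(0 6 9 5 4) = [9, 10, 6, 3, 0, 1, 7, 2, 11, 5, 4, 8] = (0 9 5 1 10 4)(2 6 7)(8 11)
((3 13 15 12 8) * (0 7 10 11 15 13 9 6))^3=((0 7 10 11 15 12 8 3 9 6))^3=(0 11 8 6 10 12 9 7 15 3)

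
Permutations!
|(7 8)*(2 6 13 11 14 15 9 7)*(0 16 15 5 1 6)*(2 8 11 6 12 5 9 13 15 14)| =|(0 16 14 9 7 11 2)(1 12 5)(6 15 13)| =21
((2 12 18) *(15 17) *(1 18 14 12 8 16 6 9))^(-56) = (18)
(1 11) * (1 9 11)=[0, 1, 2, 3, 4, 5, 6, 7, 8, 11, 10, 9]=(9 11)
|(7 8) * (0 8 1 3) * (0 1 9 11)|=|(0 8 7 9 11)(1 3)|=10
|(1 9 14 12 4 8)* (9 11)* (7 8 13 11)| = 6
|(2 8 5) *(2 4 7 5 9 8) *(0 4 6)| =10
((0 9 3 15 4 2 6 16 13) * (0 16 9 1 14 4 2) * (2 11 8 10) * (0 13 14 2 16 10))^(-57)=((0 1 2 6 9 3 15 11 8)(4 13 10 16 14))^(-57)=(0 15 6)(1 11 9)(2 8 3)(4 16 13 14 10)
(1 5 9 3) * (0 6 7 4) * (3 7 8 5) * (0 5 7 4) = (0 6 8 7)(1 3)(4 5 9) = [6, 3, 2, 1, 5, 9, 8, 0, 7, 4]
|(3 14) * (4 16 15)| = |(3 14)(4 16 15)| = 6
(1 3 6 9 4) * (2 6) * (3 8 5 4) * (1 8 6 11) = [0, 6, 11, 2, 8, 4, 9, 7, 5, 3, 10, 1] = (1 6 9 3 2 11)(4 8 5)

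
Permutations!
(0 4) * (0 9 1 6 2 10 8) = (0 4 9 1 6 2 10 8) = [4, 6, 10, 3, 9, 5, 2, 7, 0, 1, 8]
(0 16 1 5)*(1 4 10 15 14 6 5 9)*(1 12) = (0 16 4 10 15 14 6 5)(1 9 12) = [16, 9, 2, 3, 10, 0, 5, 7, 8, 12, 15, 11, 1, 13, 6, 14, 4]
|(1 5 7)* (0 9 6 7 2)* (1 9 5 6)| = 12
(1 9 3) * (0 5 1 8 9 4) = (0 5 1 4)(3 8 9) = [5, 4, 2, 8, 0, 1, 6, 7, 9, 3]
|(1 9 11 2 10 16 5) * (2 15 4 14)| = |(1 9 11 15 4 14 2 10 16 5)| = 10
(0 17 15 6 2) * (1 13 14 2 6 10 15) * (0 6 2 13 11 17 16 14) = (0 16 14 13)(1 11 17)(2 6)(10 15) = [16, 11, 6, 3, 4, 5, 2, 7, 8, 9, 15, 17, 12, 0, 13, 10, 14, 1]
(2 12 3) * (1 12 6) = (1 12 3 2 6) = [0, 12, 6, 2, 4, 5, 1, 7, 8, 9, 10, 11, 3]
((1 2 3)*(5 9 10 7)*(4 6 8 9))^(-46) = (1 3 2)(4 9 5 8 7 6 10)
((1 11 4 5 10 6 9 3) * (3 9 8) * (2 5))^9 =(11)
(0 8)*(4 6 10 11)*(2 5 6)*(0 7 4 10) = (0 8 7 4 2 5 6)(10 11) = [8, 1, 5, 3, 2, 6, 0, 4, 7, 9, 11, 10]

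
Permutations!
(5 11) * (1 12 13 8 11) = (1 12 13 8 11 5) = [0, 12, 2, 3, 4, 1, 6, 7, 11, 9, 10, 5, 13, 8]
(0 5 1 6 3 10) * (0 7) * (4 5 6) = (0 6 3 10 7)(1 4 5) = [6, 4, 2, 10, 5, 1, 3, 0, 8, 9, 7]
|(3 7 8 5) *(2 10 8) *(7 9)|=|(2 10 8 5 3 9 7)|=7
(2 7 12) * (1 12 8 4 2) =[0, 12, 7, 3, 2, 5, 6, 8, 4, 9, 10, 11, 1] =(1 12)(2 7 8 4)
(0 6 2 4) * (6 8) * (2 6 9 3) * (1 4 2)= (0 8 9 3 1 4)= [8, 4, 2, 1, 0, 5, 6, 7, 9, 3]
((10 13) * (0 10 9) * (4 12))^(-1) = (0 9 13 10)(4 12)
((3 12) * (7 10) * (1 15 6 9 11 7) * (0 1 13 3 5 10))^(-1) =((0 1 15 6 9 11 7)(3 12 5 10 13))^(-1) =(0 7 11 9 6 15 1)(3 13 10 5 12)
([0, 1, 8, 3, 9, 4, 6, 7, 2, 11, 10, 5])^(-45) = (2 8)(4 5 11 9)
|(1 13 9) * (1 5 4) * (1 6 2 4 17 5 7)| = |(1 13 9 7)(2 4 6)(5 17)| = 12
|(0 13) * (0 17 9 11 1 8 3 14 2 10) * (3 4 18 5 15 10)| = 12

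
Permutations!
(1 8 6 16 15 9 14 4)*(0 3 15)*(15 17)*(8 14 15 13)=(0 3 17 13 8 6 16)(1 14 4)(9 15)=[3, 14, 2, 17, 1, 5, 16, 7, 6, 15, 10, 11, 12, 8, 4, 9, 0, 13]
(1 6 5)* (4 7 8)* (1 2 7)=(1 6 5 2 7 8 4)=[0, 6, 7, 3, 1, 2, 5, 8, 4]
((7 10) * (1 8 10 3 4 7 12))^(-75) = ((1 8 10 12)(3 4 7))^(-75) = (1 8 10 12)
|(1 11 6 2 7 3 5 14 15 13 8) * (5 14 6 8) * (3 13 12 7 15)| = 42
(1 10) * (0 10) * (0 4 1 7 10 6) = (0 6)(1 4)(7 10) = [6, 4, 2, 3, 1, 5, 0, 10, 8, 9, 7]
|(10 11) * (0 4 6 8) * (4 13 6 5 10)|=4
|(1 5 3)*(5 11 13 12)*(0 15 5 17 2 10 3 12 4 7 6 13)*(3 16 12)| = 60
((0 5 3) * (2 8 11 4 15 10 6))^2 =((0 5 3)(2 8 11 4 15 10 6))^2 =(0 3 5)(2 11 15 6 8 4 10)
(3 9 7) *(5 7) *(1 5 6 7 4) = (1 5 4)(3 9 6 7) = [0, 5, 2, 9, 1, 4, 7, 3, 8, 6]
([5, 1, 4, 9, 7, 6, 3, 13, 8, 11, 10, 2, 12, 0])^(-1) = [13, 1, 11, 6, 2, 0, 5, 4, 8, 3, 10, 9, 12, 7]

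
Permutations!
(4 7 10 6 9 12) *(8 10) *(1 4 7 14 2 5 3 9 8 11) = [0, 4, 5, 9, 14, 3, 8, 11, 10, 12, 6, 1, 7, 13, 2] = (1 4 14 2 5 3 9 12 7 11)(6 8 10)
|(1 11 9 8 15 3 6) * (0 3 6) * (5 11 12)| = 8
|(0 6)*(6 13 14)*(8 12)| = 4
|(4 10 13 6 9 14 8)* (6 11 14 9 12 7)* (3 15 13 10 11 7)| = 12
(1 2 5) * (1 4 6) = [0, 2, 5, 3, 6, 4, 1] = (1 2 5 4 6)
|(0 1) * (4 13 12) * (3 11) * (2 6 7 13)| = |(0 1)(2 6 7 13 12 4)(3 11)| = 6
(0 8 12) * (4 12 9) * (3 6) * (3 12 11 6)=(0 8 9 4 11 6 12)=[8, 1, 2, 3, 11, 5, 12, 7, 9, 4, 10, 6, 0]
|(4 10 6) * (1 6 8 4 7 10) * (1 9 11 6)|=|(4 9 11 6 7 10 8)|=7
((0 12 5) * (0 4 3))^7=(0 5 3 12 4)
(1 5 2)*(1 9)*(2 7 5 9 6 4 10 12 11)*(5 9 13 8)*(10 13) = (1 10 12 11 2 6 4 13 8 5 7 9) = [0, 10, 6, 3, 13, 7, 4, 9, 5, 1, 12, 2, 11, 8]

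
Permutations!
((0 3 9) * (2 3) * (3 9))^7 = ((0 2 9))^7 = (0 2 9)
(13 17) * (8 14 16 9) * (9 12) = (8 14 16 12 9)(13 17) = [0, 1, 2, 3, 4, 5, 6, 7, 14, 8, 10, 11, 9, 17, 16, 15, 12, 13]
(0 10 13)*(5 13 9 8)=(0 10 9 8 5 13)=[10, 1, 2, 3, 4, 13, 6, 7, 5, 8, 9, 11, 12, 0]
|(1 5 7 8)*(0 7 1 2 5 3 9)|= 8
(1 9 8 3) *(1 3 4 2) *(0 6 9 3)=(0 6 9 8 4 2 1 3)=[6, 3, 1, 0, 2, 5, 9, 7, 4, 8]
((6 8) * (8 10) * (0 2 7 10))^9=((0 2 7 10 8 6))^9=(0 10)(2 8)(6 7)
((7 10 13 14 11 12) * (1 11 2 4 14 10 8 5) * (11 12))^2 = (1 7 5 12 8)(2 14 4)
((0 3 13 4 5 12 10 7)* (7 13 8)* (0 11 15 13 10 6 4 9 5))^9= (0 12 13 7)(3 6 9 11)(4 5 15 8)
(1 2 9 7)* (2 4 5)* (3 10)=(1 4 5 2 9 7)(3 10)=[0, 4, 9, 10, 5, 2, 6, 1, 8, 7, 3]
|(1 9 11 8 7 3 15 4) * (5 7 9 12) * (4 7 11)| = 21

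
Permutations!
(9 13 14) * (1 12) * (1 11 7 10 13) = (1 12 11 7 10 13 14 9) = [0, 12, 2, 3, 4, 5, 6, 10, 8, 1, 13, 7, 11, 14, 9]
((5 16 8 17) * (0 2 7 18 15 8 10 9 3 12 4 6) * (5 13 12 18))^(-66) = (0 4 13 8 18 9 16 7)(2 6 12 17 15 3 10 5) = ((0 2 7 5 16 10 9 3 18 15 8 17 13 12 4 6))^(-66)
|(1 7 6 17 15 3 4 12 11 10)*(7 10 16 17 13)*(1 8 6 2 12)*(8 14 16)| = 56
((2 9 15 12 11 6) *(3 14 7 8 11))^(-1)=(2 6 11 8 7 14 3 12 15 9)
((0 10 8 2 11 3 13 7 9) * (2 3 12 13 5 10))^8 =(0 2 11 12 13 7 9)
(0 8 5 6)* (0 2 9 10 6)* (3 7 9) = [8, 1, 3, 7, 4, 0, 2, 9, 5, 10, 6] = (0 8 5)(2 3 7 9 10 6)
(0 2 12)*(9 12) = (0 2 9 12) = [2, 1, 9, 3, 4, 5, 6, 7, 8, 12, 10, 11, 0]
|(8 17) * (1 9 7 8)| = 5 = |(1 9 7 8 17)|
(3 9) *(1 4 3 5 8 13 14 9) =[0, 4, 2, 1, 3, 8, 6, 7, 13, 5, 10, 11, 12, 14, 9] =(1 4 3)(5 8 13 14 9)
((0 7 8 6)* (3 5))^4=((0 7 8 6)(3 5))^4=(8)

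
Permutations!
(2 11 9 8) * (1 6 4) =(1 6 4)(2 11 9 8) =[0, 6, 11, 3, 1, 5, 4, 7, 2, 8, 10, 9]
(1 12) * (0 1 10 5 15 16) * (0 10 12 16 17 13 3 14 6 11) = (0 1 16 10 5 15 17 13 3 14 6 11) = [1, 16, 2, 14, 4, 15, 11, 7, 8, 9, 5, 0, 12, 3, 6, 17, 10, 13]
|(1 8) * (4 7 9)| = 6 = |(1 8)(4 7 9)|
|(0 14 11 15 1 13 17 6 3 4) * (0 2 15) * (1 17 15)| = 24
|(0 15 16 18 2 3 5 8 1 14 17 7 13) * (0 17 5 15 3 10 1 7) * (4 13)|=|(0 3 15 16 18 2 10 1 14 5 8 7 4 13 17)|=15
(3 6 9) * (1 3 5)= [0, 3, 2, 6, 4, 1, 9, 7, 8, 5]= (1 3 6 9 5)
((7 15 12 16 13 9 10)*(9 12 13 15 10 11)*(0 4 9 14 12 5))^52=(0 9 14 16 13)(4 11 12 15 5)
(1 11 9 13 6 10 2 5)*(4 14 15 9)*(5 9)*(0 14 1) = (0 14 15 5)(1 11 4)(2 9 13 6 10) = [14, 11, 9, 3, 1, 0, 10, 7, 8, 13, 2, 4, 12, 6, 15, 5]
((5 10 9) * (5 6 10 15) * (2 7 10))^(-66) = (15)(2 6 9 10 7)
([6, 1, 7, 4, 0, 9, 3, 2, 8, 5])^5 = [6, 1, 7, 4, 0, 9, 3, 2, 8, 5]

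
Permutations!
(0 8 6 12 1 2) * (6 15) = (0 8 15 6 12 1 2) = [8, 2, 0, 3, 4, 5, 12, 7, 15, 9, 10, 11, 1, 13, 14, 6]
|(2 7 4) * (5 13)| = |(2 7 4)(5 13)| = 6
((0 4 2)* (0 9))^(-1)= ((0 4 2 9))^(-1)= (0 9 2 4)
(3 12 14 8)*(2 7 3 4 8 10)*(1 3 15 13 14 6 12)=(1 3)(2 7 15 13 14 10)(4 8)(6 12)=[0, 3, 7, 1, 8, 5, 12, 15, 4, 9, 2, 11, 6, 14, 10, 13]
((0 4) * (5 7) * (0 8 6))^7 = (0 6 8 4)(5 7)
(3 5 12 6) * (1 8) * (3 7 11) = [0, 8, 2, 5, 4, 12, 7, 11, 1, 9, 10, 3, 6] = (1 8)(3 5 12 6 7 11)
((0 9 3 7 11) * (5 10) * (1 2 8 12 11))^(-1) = (0 11 12 8 2 1 7 3 9)(5 10)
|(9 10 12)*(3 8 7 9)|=6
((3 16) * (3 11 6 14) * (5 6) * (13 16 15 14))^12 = (5 13 11 6 16)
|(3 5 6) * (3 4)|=|(3 5 6 4)|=4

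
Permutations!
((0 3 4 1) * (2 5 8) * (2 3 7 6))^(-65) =((0 7 6 2 5 8 3 4 1))^(-65) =(0 4 8 2 7 1 3 5 6)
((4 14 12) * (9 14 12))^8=((4 12)(9 14))^8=(14)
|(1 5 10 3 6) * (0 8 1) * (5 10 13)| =6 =|(0 8 1 10 3 6)(5 13)|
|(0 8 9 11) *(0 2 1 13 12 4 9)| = |(0 8)(1 13 12 4 9 11 2)| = 14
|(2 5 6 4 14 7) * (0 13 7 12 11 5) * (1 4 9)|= 8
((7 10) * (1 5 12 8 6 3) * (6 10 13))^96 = (1 13 8)(3 7 12)(5 6 10)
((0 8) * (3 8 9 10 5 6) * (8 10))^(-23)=(0 9 8)(3 10 5 6)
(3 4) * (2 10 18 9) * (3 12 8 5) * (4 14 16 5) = [0, 1, 10, 14, 12, 3, 6, 7, 4, 2, 18, 11, 8, 13, 16, 15, 5, 17, 9] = (2 10 18 9)(3 14 16 5)(4 12 8)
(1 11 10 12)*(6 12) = (1 11 10 6 12) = [0, 11, 2, 3, 4, 5, 12, 7, 8, 9, 6, 10, 1]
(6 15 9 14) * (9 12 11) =(6 15 12 11 9 14) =[0, 1, 2, 3, 4, 5, 15, 7, 8, 14, 10, 9, 11, 13, 6, 12]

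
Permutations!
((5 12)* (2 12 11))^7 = ((2 12 5 11))^7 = (2 11 5 12)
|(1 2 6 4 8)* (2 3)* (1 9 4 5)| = 15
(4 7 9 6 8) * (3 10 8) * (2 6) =(2 6 3 10 8 4 7 9) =[0, 1, 6, 10, 7, 5, 3, 9, 4, 2, 8]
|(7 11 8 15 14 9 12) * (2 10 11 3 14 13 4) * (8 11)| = 30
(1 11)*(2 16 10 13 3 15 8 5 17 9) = (1 11)(2 16 10 13 3 15 8 5 17 9) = [0, 11, 16, 15, 4, 17, 6, 7, 5, 2, 13, 1, 12, 3, 14, 8, 10, 9]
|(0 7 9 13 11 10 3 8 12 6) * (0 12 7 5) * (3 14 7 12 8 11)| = 42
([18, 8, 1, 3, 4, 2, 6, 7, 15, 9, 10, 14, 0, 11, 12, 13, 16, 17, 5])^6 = [15, 12, 14, 3, 4, 11, 6, 7, 0, 9, 10, 2, 8, 5, 1, 18, 16, 17, 13]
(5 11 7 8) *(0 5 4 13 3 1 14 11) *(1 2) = [5, 14, 1, 2, 13, 0, 6, 8, 4, 9, 10, 7, 12, 3, 11] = (0 5)(1 14 11 7 8 4 13 3 2)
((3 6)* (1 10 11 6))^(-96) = ((1 10 11 6 3))^(-96) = (1 3 6 11 10)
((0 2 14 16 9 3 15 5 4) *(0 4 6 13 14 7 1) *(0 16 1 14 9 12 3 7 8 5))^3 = (0 5 9 1 3 2 6 7 16 15 8 13 14 12)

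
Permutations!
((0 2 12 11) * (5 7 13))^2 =((0 2 12 11)(5 7 13))^2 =(0 12)(2 11)(5 13 7)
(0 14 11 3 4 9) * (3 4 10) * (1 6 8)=(0 14 11 4 9)(1 6 8)(3 10)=[14, 6, 2, 10, 9, 5, 8, 7, 1, 0, 3, 4, 12, 13, 11]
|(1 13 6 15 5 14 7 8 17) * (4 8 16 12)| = |(1 13 6 15 5 14 7 16 12 4 8 17)| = 12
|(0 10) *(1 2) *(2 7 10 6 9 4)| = |(0 6 9 4 2 1 7 10)| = 8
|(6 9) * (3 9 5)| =4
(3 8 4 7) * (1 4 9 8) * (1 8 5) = (1 4 7 3 8 9 5) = [0, 4, 2, 8, 7, 1, 6, 3, 9, 5]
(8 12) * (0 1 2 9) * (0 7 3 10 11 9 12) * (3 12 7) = (0 1 2 7 12 8)(3 10 11 9) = [1, 2, 7, 10, 4, 5, 6, 12, 0, 3, 11, 9, 8]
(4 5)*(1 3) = (1 3)(4 5) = [0, 3, 2, 1, 5, 4]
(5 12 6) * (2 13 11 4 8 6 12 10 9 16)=(2 13 11 4 8 6 5 10 9 16)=[0, 1, 13, 3, 8, 10, 5, 7, 6, 16, 9, 4, 12, 11, 14, 15, 2]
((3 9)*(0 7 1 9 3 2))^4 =((0 7 1 9 2))^4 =(0 2 9 1 7)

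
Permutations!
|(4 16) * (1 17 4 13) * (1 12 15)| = |(1 17 4 16 13 12 15)| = 7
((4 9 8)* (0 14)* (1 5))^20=((0 14)(1 5)(4 9 8))^20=(14)(4 8 9)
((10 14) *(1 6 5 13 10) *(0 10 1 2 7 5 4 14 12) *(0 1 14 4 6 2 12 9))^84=((0 10 9)(1 2 7 5 13 14 12))^84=(14)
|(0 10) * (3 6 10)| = 4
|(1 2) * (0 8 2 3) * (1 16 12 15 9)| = |(0 8 2 16 12 15 9 1 3)| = 9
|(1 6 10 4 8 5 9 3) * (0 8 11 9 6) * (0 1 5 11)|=9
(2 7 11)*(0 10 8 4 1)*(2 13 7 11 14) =(0 10 8 4 1)(2 11 13 7 14) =[10, 0, 11, 3, 1, 5, 6, 14, 4, 9, 8, 13, 12, 7, 2]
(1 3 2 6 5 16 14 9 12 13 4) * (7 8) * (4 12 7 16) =(1 3 2 6 5 4)(7 8 16 14 9)(12 13) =[0, 3, 6, 2, 1, 4, 5, 8, 16, 7, 10, 11, 13, 12, 9, 15, 14]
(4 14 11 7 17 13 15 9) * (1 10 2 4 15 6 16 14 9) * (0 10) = (0 10 2 4 9 15 1)(6 16 14 11 7 17 13) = [10, 0, 4, 3, 9, 5, 16, 17, 8, 15, 2, 7, 12, 6, 11, 1, 14, 13]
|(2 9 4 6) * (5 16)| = |(2 9 4 6)(5 16)| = 4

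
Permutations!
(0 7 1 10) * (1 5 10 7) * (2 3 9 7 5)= (0 1 5 10)(2 3 9 7)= [1, 5, 3, 9, 4, 10, 6, 2, 8, 7, 0]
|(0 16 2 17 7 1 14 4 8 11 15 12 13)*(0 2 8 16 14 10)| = |(0 14 4 16 8 11 15 12 13 2 17 7 1 10)| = 14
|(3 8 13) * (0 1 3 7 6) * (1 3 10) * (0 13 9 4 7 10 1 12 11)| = 11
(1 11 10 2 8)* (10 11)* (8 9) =(11)(1 10 2 9 8) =[0, 10, 9, 3, 4, 5, 6, 7, 1, 8, 2, 11]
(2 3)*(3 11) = (2 11 3) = [0, 1, 11, 2, 4, 5, 6, 7, 8, 9, 10, 3]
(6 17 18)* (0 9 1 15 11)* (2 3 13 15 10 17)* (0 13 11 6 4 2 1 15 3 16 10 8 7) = [9, 8, 16, 11, 2, 5, 1, 0, 7, 15, 17, 13, 12, 3, 14, 6, 10, 18, 4] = (0 9 15 6 1 8 7)(2 16 10 17 18 4)(3 11 13)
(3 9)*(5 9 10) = (3 10 5 9) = [0, 1, 2, 10, 4, 9, 6, 7, 8, 3, 5]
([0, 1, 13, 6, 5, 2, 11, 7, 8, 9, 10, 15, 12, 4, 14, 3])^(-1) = (2 5 4 13)(3 15 11 6)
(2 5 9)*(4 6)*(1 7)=(1 7)(2 5 9)(4 6)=[0, 7, 5, 3, 6, 9, 4, 1, 8, 2]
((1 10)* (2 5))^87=((1 10)(2 5))^87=(1 10)(2 5)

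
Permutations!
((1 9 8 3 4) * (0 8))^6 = (9)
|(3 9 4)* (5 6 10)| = 3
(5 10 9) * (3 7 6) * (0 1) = (0 1)(3 7 6)(5 10 9) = [1, 0, 2, 7, 4, 10, 3, 6, 8, 5, 9]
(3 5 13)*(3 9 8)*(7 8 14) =(3 5 13 9 14 7 8) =[0, 1, 2, 5, 4, 13, 6, 8, 3, 14, 10, 11, 12, 9, 7]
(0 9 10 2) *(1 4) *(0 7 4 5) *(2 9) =(0 2 7 4 1 5)(9 10) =[2, 5, 7, 3, 1, 0, 6, 4, 8, 10, 9]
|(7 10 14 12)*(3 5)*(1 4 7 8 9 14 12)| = 8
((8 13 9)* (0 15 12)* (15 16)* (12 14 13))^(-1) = ((0 16 15 14 13 9 8 12))^(-1) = (0 12 8 9 13 14 15 16)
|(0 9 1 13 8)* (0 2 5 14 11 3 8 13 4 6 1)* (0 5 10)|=9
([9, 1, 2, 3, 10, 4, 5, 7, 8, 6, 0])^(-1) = [10, 1, 2, 3, 5, 6, 9, 7, 8, 0, 4]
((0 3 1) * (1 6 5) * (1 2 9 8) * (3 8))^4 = ((0 8 1)(2 9 3 6 5))^4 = (0 8 1)(2 5 6 3 9)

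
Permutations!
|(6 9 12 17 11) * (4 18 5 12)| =8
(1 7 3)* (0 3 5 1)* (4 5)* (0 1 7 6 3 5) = (0 5 7 4)(1 6 3) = [5, 6, 2, 1, 0, 7, 3, 4]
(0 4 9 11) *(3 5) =[4, 1, 2, 5, 9, 3, 6, 7, 8, 11, 10, 0] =(0 4 9 11)(3 5)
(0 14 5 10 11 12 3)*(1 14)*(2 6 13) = (0 1 14 5 10 11 12 3)(2 6 13) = [1, 14, 6, 0, 4, 10, 13, 7, 8, 9, 11, 12, 3, 2, 5]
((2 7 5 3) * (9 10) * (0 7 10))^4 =((0 7 5 3 2 10 9))^4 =(0 2 7 10 5 9 3)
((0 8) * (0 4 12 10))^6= (0 8 4 12 10)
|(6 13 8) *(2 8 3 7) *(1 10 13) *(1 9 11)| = 10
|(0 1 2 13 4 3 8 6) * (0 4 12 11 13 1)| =12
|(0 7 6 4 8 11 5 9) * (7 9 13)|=14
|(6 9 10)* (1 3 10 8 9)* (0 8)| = |(0 8 9)(1 3 10 6)| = 12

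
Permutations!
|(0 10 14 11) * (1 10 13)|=|(0 13 1 10 14 11)|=6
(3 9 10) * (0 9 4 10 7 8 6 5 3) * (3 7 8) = [9, 1, 2, 4, 10, 7, 5, 3, 6, 8, 0] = (0 9 8 6 5 7 3 4 10)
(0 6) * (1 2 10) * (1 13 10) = (0 6)(1 2)(10 13) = [6, 2, 1, 3, 4, 5, 0, 7, 8, 9, 13, 11, 12, 10]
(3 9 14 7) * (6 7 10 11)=(3 9 14 10 11 6 7)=[0, 1, 2, 9, 4, 5, 7, 3, 8, 14, 11, 6, 12, 13, 10]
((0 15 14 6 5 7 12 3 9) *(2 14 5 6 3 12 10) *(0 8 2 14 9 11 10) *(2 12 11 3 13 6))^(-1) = ((0 15 5 7)(2 9 8 12 11 10 14 13 6))^(-1) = (0 7 5 15)(2 6 13 14 10 11 12 8 9)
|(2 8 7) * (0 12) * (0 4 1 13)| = |(0 12 4 1 13)(2 8 7)| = 15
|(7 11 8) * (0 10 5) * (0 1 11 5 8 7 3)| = |(0 10 8 3)(1 11 7 5)| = 4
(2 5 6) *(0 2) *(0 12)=(0 2 5 6 12)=[2, 1, 5, 3, 4, 6, 12, 7, 8, 9, 10, 11, 0]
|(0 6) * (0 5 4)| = |(0 6 5 4)| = 4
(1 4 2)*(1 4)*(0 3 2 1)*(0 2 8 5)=(0 3 8 5)(1 2 4)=[3, 2, 4, 8, 1, 0, 6, 7, 5]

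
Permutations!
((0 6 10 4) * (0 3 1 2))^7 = (10)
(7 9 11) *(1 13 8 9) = (1 13 8 9 11 7) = [0, 13, 2, 3, 4, 5, 6, 1, 9, 11, 10, 7, 12, 8]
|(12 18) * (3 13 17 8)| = |(3 13 17 8)(12 18)| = 4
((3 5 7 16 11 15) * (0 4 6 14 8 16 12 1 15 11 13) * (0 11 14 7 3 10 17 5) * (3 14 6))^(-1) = (0 3 4)(1 12 7 6 11 13 16 8 14 5 17 10 15)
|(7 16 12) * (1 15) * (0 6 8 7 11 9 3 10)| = |(0 6 8 7 16 12 11 9 3 10)(1 15)| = 10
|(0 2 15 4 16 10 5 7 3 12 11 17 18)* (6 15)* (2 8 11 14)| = |(0 8 11 17 18)(2 6 15 4 16 10 5 7 3 12 14)| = 55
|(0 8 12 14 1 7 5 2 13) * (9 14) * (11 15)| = 10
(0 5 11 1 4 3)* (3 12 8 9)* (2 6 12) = [5, 4, 6, 0, 2, 11, 12, 7, 9, 3, 10, 1, 8] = (0 5 11 1 4 2 6 12 8 9 3)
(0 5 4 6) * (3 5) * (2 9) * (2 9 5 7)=[3, 1, 5, 7, 6, 4, 0, 2, 8, 9]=(9)(0 3 7 2 5 4 6)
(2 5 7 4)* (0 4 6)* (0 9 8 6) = (0 4 2 5 7)(6 9 8) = [4, 1, 5, 3, 2, 7, 9, 0, 6, 8]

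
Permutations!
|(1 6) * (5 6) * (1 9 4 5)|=4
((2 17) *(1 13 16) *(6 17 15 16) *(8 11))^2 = ((1 13 6 17 2 15 16)(8 11))^2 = (1 6 2 16 13 17 15)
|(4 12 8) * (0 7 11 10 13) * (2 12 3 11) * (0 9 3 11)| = |(0 7 2 12 8 4 11 10 13 9 3)| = 11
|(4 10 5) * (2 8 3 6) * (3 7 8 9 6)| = 6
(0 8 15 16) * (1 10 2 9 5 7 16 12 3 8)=(0 1 10 2 9 5 7 16)(3 8 15 12)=[1, 10, 9, 8, 4, 7, 6, 16, 15, 5, 2, 11, 3, 13, 14, 12, 0]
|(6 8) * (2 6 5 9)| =|(2 6 8 5 9)| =5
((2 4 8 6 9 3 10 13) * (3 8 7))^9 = ((2 4 7 3 10 13)(6 9 8))^9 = (2 3)(4 10)(7 13)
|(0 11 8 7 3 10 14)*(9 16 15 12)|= |(0 11 8 7 3 10 14)(9 16 15 12)|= 28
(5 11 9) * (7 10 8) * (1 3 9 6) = [0, 3, 2, 9, 4, 11, 1, 10, 7, 5, 8, 6] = (1 3 9 5 11 6)(7 10 8)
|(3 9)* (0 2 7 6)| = |(0 2 7 6)(3 9)| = 4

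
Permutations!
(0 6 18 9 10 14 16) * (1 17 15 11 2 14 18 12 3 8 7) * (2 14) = (0 6 12 3 8 7 1 17 15 11 14 16)(9 10 18) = [6, 17, 2, 8, 4, 5, 12, 1, 7, 10, 18, 14, 3, 13, 16, 11, 0, 15, 9]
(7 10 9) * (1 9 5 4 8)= [0, 9, 2, 3, 8, 4, 6, 10, 1, 7, 5]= (1 9 7 10 5 4 8)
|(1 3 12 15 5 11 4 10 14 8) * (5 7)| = 11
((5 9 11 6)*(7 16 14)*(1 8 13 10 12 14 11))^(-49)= ((1 8 13 10 12 14 7 16 11 6 5 9))^(-49)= (1 9 5 6 11 16 7 14 12 10 13 8)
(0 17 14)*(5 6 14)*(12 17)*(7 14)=(0 12 17 5 6 7 14)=[12, 1, 2, 3, 4, 6, 7, 14, 8, 9, 10, 11, 17, 13, 0, 15, 16, 5]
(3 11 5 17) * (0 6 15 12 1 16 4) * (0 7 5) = [6, 16, 2, 11, 7, 17, 15, 5, 8, 9, 10, 0, 1, 13, 14, 12, 4, 3] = (0 6 15 12 1 16 4 7 5 17 3 11)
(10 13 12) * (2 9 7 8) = (2 9 7 8)(10 13 12) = [0, 1, 9, 3, 4, 5, 6, 8, 2, 7, 13, 11, 10, 12]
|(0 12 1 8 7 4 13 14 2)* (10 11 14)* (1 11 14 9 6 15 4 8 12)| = 12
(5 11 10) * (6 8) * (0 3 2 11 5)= [3, 1, 11, 2, 4, 5, 8, 7, 6, 9, 0, 10]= (0 3 2 11 10)(6 8)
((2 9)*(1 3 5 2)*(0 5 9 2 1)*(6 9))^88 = (0 6 1)(3 5 9)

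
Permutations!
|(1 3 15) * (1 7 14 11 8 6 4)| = |(1 3 15 7 14 11 8 6 4)| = 9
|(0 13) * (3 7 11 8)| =4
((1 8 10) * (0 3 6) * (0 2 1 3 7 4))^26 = (0 4 7)(1 10 6)(2 8 3)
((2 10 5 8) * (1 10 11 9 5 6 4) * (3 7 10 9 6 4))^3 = (1 8 6 10 9 2 3 4 5 11 7)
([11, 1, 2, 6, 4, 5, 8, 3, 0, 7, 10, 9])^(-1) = [8, 1, 2, 7, 4, 5, 3, 9, 6, 11, 10, 0]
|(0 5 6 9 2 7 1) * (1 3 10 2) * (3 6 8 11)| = |(0 5 8 11 3 10 2 7 6 9 1)| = 11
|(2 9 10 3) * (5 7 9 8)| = 7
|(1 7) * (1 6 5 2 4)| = |(1 7 6 5 2 4)| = 6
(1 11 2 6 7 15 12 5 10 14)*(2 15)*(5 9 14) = [0, 11, 6, 3, 4, 10, 7, 2, 8, 14, 5, 15, 9, 13, 1, 12] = (1 11 15 12 9 14)(2 6 7)(5 10)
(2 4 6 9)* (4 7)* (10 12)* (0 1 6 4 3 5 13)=(0 1 6 9 2 7 3 5 13)(10 12)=[1, 6, 7, 5, 4, 13, 9, 3, 8, 2, 12, 11, 10, 0]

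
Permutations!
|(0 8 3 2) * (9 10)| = 4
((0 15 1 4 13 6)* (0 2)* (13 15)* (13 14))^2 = ((0 14 13 6 2)(1 4 15))^2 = (0 13 2 14 6)(1 15 4)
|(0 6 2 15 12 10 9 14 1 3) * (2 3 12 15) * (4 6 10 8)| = |(15)(0 10 9 14 1 12 8 4 6 3)| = 10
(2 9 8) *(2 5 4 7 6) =(2 9 8 5 4 7 6) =[0, 1, 9, 3, 7, 4, 2, 6, 5, 8]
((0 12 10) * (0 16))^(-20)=(16)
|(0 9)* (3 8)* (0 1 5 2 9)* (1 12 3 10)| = |(1 5 2 9 12 3 8 10)| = 8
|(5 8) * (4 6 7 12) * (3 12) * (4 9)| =6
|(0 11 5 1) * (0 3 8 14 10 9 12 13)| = |(0 11 5 1 3 8 14 10 9 12 13)| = 11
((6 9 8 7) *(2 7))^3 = (2 9 7 8 6)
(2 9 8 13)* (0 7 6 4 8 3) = (0 7 6 4 8 13 2 9 3) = [7, 1, 9, 0, 8, 5, 4, 6, 13, 3, 10, 11, 12, 2]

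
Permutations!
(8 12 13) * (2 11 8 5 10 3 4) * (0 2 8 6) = (0 2 11 6)(3 4 8 12 13 5 10) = [2, 1, 11, 4, 8, 10, 0, 7, 12, 9, 3, 6, 13, 5]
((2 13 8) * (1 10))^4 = (2 13 8)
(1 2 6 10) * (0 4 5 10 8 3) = (0 4 5 10 1 2 6 8 3) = [4, 2, 6, 0, 5, 10, 8, 7, 3, 9, 1]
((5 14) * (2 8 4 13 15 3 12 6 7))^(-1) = (2 7 6 12 3 15 13 4 8)(5 14)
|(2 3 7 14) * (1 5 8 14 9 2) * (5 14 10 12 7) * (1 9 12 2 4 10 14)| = 8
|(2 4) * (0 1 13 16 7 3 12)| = |(0 1 13 16 7 3 12)(2 4)| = 14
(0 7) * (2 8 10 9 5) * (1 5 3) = [7, 5, 8, 1, 4, 2, 6, 0, 10, 3, 9] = (0 7)(1 5 2 8 10 9 3)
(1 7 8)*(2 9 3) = (1 7 8)(2 9 3) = [0, 7, 9, 2, 4, 5, 6, 8, 1, 3]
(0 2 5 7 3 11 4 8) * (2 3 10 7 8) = [3, 1, 5, 11, 2, 8, 6, 10, 0, 9, 7, 4] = (0 3 11 4 2 5 8)(7 10)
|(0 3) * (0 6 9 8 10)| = 6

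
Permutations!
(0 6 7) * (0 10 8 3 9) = (0 6 7 10 8 3 9) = [6, 1, 2, 9, 4, 5, 7, 10, 3, 0, 8]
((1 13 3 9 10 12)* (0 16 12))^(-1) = (0 10 9 3 13 1 12 16)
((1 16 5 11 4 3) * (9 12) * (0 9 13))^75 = ((0 9 12 13)(1 16 5 11 4 3))^75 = (0 13 12 9)(1 11)(3 5)(4 16)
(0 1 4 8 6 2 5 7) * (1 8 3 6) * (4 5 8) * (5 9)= [4, 9, 8, 6, 3, 7, 2, 0, 1, 5]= (0 4 3 6 2 8 1 9 5 7)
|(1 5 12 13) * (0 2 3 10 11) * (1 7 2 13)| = |(0 13 7 2 3 10 11)(1 5 12)| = 21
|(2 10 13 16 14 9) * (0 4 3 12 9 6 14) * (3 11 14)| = |(0 4 11 14 6 3 12 9 2 10 13 16)| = 12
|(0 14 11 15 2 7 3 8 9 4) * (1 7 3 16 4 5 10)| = |(0 14 11 15 2 3 8 9 5 10 1 7 16 4)| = 14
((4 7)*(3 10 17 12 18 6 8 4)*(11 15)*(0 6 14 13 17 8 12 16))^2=((0 6 12 18 14 13 17 16)(3 10 8 4 7)(11 15))^2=(0 12 14 17)(3 8 7 10 4)(6 18 13 16)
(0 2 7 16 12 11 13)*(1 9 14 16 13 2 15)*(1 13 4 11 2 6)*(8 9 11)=(0 15 13)(1 11 6)(2 7 4 8 9 14 16 12)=[15, 11, 7, 3, 8, 5, 1, 4, 9, 14, 10, 6, 2, 0, 16, 13, 12]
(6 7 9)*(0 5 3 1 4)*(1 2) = [5, 4, 1, 2, 0, 3, 7, 9, 8, 6] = (0 5 3 2 1 4)(6 7 9)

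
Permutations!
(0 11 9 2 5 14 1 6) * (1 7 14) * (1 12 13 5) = [11, 6, 1, 3, 4, 12, 0, 14, 8, 2, 10, 9, 13, 5, 7] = (0 11 9 2 1 6)(5 12 13)(7 14)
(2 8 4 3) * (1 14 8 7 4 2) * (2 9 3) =(1 14 8 9 3)(2 7 4) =[0, 14, 7, 1, 2, 5, 6, 4, 9, 3, 10, 11, 12, 13, 8]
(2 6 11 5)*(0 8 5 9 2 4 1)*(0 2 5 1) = (0 8 1 2 6 11 9 5 4) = [8, 2, 6, 3, 0, 4, 11, 7, 1, 5, 10, 9]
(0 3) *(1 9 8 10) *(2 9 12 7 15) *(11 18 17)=[3, 12, 9, 0, 4, 5, 6, 15, 10, 8, 1, 18, 7, 13, 14, 2, 16, 11, 17]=(0 3)(1 12 7 15 2 9 8 10)(11 18 17)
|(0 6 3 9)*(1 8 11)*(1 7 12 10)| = |(0 6 3 9)(1 8 11 7 12 10)| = 12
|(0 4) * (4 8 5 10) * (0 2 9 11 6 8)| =|(2 9 11 6 8 5 10 4)| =8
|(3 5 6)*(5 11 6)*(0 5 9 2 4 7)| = |(0 5 9 2 4 7)(3 11 6)| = 6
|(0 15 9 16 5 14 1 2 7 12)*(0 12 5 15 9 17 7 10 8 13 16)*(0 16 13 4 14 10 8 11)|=|(0 9 16 15 17 7 5 10 11)(1 2 8 4 14)|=45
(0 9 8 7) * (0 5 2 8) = (0 9)(2 8 7 5) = [9, 1, 8, 3, 4, 2, 6, 5, 7, 0]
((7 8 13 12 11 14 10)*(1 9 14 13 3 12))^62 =(1 14 7 3 11)(8 12 13 9 10)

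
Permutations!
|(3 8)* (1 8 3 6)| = 3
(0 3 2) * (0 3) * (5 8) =[0, 1, 3, 2, 4, 8, 6, 7, 5] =(2 3)(5 8)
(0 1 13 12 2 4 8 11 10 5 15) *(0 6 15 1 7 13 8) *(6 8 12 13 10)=(0 7 10 5 1 12 2 4)(6 15 8 11)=[7, 12, 4, 3, 0, 1, 15, 10, 11, 9, 5, 6, 2, 13, 14, 8]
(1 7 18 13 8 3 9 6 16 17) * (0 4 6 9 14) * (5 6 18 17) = (0 4 18 13 8 3 14)(1 7 17)(5 6 16) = [4, 7, 2, 14, 18, 6, 16, 17, 3, 9, 10, 11, 12, 8, 0, 15, 5, 1, 13]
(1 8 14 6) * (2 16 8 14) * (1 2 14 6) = [0, 6, 16, 3, 4, 5, 2, 7, 14, 9, 10, 11, 12, 13, 1, 15, 8] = (1 6 2 16 8 14)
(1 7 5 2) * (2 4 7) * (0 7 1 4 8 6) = (0 7 5 8 6)(1 2 4) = [7, 2, 4, 3, 1, 8, 0, 5, 6]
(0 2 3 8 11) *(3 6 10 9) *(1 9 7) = [2, 9, 6, 8, 4, 5, 10, 1, 11, 3, 7, 0] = (0 2 6 10 7 1 9 3 8 11)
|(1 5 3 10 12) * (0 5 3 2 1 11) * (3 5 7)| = |(0 7 3 10 12 11)(1 5 2)| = 6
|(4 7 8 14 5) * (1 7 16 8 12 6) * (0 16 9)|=28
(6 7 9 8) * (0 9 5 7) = [9, 1, 2, 3, 4, 7, 0, 5, 6, 8] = (0 9 8 6)(5 7)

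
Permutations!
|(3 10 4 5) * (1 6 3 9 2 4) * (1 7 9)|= |(1 6 3 10 7 9 2 4 5)|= 9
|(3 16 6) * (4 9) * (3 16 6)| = 6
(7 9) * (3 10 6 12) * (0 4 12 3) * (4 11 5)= (0 11 5 4 12)(3 10 6)(7 9)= [11, 1, 2, 10, 12, 4, 3, 9, 8, 7, 6, 5, 0]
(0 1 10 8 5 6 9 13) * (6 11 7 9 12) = (0 1 10 8 5 11 7 9 13)(6 12) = [1, 10, 2, 3, 4, 11, 12, 9, 5, 13, 8, 7, 6, 0]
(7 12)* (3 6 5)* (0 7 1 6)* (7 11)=(0 11 7 12 1 6 5 3)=[11, 6, 2, 0, 4, 3, 5, 12, 8, 9, 10, 7, 1]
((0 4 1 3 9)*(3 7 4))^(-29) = (0 3 9)(1 7 4)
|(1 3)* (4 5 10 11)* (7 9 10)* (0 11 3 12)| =|(0 11 4 5 7 9 10 3 1 12)| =10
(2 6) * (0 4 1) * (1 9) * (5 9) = (0 4 5 9 1)(2 6) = [4, 0, 6, 3, 5, 9, 2, 7, 8, 1]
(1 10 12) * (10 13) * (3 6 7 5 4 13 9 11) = (1 9 11 3 6 7 5 4 13 10 12) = [0, 9, 2, 6, 13, 4, 7, 5, 8, 11, 12, 3, 1, 10]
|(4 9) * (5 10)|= |(4 9)(5 10)|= 2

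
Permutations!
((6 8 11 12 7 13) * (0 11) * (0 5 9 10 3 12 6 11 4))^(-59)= (0 4)(3 12 7 13 11 6 8 5 9 10)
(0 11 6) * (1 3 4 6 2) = (0 11 2 1 3 4 6) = [11, 3, 1, 4, 6, 5, 0, 7, 8, 9, 10, 2]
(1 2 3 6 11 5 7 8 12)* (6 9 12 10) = (1 2 3 9 12)(5 7 8 10 6 11) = [0, 2, 3, 9, 4, 7, 11, 8, 10, 12, 6, 5, 1]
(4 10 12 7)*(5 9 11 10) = (4 5 9 11 10 12 7) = [0, 1, 2, 3, 5, 9, 6, 4, 8, 11, 12, 10, 7]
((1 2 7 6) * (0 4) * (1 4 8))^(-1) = ((0 8 1 2 7 6 4))^(-1) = (0 4 6 7 2 1 8)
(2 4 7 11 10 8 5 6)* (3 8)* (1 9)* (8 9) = (1 8 5 6 2 4 7 11 10 3 9) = [0, 8, 4, 9, 7, 6, 2, 11, 5, 1, 3, 10]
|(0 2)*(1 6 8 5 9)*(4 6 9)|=4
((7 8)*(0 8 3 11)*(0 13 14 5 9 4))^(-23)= ((0 8 7 3 11 13 14 5 9 4))^(-23)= (0 5 11 8 9 13 7 4 14 3)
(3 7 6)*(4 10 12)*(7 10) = (3 10 12 4 7 6) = [0, 1, 2, 10, 7, 5, 3, 6, 8, 9, 12, 11, 4]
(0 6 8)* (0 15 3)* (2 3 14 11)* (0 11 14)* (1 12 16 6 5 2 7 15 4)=[5, 12, 3, 11, 1, 2, 8, 15, 4, 9, 10, 7, 16, 13, 14, 0, 6]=(0 5 2 3 11 7 15)(1 12 16 6 8 4)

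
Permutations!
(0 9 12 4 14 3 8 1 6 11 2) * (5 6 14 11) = (0 9 12 4 11 2)(1 14 3 8)(5 6) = [9, 14, 0, 8, 11, 6, 5, 7, 1, 12, 10, 2, 4, 13, 3]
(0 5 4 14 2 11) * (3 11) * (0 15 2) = (0 5 4 14)(2 3 11 15) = [5, 1, 3, 11, 14, 4, 6, 7, 8, 9, 10, 15, 12, 13, 0, 2]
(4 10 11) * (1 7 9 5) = (1 7 9 5)(4 10 11) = [0, 7, 2, 3, 10, 1, 6, 9, 8, 5, 11, 4]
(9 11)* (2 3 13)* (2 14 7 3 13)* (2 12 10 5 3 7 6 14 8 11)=(2 13 8 11 9)(3 12 10 5)(6 14)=[0, 1, 13, 12, 4, 3, 14, 7, 11, 2, 5, 9, 10, 8, 6]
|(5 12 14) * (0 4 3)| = 3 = |(0 4 3)(5 12 14)|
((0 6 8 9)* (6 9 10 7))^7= ((0 9)(6 8 10 7))^7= (0 9)(6 7 10 8)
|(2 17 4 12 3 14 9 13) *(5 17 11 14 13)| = 10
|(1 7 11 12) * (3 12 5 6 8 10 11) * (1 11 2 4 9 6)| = 6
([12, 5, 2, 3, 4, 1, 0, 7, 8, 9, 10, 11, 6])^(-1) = (0 6 12)(1 5)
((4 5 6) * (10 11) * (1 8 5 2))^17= ((1 8 5 6 4 2)(10 11))^17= (1 2 4 6 5 8)(10 11)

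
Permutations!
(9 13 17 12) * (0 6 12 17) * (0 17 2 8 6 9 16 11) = (0 9 13 17 2 8 6 12 16 11) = [9, 1, 8, 3, 4, 5, 12, 7, 6, 13, 10, 0, 16, 17, 14, 15, 11, 2]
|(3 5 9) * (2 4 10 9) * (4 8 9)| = 10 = |(2 8 9 3 5)(4 10)|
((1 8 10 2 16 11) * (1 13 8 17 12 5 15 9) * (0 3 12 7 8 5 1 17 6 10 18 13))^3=((0 3 12 1 6 10 2 16 11)(5 15 9 17 7 8 18 13))^3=(0 1 2)(3 6 16)(5 17 18 15 7 13 9 8)(10 11 12)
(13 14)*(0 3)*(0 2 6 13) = (0 3 2 6 13 14) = [3, 1, 6, 2, 4, 5, 13, 7, 8, 9, 10, 11, 12, 14, 0]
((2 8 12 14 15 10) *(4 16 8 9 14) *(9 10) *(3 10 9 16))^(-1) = (2 10 3 4 12 8 16 15 14 9)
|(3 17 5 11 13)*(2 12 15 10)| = |(2 12 15 10)(3 17 5 11 13)| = 20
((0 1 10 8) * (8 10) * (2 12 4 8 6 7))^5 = (0 12 6 8 2 1 4 7) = ((0 1 6 7 2 12 4 8))^5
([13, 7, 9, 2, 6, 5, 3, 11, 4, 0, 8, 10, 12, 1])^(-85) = (0 9 2 3 6 4 8 10 11 7 1 13)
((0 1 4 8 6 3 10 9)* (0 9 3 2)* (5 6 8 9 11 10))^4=((0 1 4 9 11 10 3 5 6 2))^4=(0 11 6 4 3)(1 10 2 9 5)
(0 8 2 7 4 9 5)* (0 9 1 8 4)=(0 4 1 8 2 7)(5 9)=[4, 8, 7, 3, 1, 9, 6, 0, 2, 5]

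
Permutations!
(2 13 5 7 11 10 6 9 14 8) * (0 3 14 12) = (0 3 14 8 2 13 5 7 11 10 6 9 12) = [3, 1, 13, 14, 4, 7, 9, 11, 2, 12, 6, 10, 0, 5, 8]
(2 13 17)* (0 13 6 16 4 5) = (0 13 17 2 6 16 4 5) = [13, 1, 6, 3, 5, 0, 16, 7, 8, 9, 10, 11, 12, 17, 14, 15, 4, 2]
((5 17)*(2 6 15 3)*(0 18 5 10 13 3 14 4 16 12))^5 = ((0 18 5 17 10 13 3 2 6 15 14 4 16 12))^5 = (0 13 14 18 3 4 5 2 16 17 6 12 10 15)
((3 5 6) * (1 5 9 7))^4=((1 5 6 3 9 7))^4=(1 9 6)(3 5 7)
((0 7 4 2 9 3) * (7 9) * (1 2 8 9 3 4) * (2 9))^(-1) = ((0 3)(1 9 4 8 2 7))^(-1) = (0 3)(1 7 2 8 4 9)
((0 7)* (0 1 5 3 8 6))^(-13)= ((0 7 1 5 3 8 6))^(-13)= (0 7 1 5 3 8 6)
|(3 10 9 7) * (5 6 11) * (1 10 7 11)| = 6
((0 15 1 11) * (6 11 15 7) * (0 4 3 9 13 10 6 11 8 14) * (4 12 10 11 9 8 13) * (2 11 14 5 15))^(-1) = (0 14 13 6 10 12 11 2 1 15 5 8 3 4 9 7) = ((0 7 9 4 3 8 5 15 1 2 11 12 10 6 13 14))^(-1)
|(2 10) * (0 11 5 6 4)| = 10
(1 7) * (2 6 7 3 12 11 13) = (1 3 12 11 13 2 6 7) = [0, 3, 6, 12, 4, 5, 7, 1, 8, 9, 10, 13, 11, 2]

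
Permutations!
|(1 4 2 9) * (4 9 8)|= 6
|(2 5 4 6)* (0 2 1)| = |(0 2 5 4 6 1)| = 6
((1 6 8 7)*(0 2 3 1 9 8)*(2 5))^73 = (0 5 2 3 1 6)(7 9 8)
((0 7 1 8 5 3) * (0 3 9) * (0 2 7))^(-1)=((1 8 5 9 2 7))^(-1)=(1 7 2 9 5 8)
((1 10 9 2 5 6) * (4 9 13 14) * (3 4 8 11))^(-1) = ((1 10 13 14 8 11 3 4 9 2 5 6))^(-1) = (1 6 5 2 9 4 3 11 8 14 13 10)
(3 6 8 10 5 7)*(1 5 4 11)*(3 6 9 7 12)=(1 5 12 3 9 7 6 8 10 4 11)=[0, 5, 2, 9, 11, 12, 8, 6, 10, 7, 4, 1, 3]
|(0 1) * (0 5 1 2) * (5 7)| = 6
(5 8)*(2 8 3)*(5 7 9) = (2 8 7 9 5 3) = [0, 1, 8, 2, 4, 3, 6, 9, 7, 5]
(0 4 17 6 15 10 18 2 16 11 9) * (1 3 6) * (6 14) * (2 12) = [4, 3, 16, 14, 17, 5, 15, 7, 8, 0, 18, 9, 2, 13, 6, 10, 11, 1, 12] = (0 4 17 1 3 14 6 15 10 18 12 2 16 11 9)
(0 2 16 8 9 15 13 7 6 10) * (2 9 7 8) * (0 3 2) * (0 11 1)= (0 9 15 13 8 7 6 10 3 2 16 11 1)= [9, 0, 16, 2, 4, 5, 10, 6, 7, 15, 3, 1, 12, 8, 14, 13, 11]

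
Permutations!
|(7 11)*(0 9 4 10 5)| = |(0 9 4 10 5)(7 11)| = 10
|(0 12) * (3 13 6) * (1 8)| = |(0 12)(1 8)(3 13 6)| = 6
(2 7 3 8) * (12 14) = (2 7 3 8)(12 14) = [0, 1, 7, 8, 4, 5, 6, 3, 2, 9, 10, 11, 14, 13, 12]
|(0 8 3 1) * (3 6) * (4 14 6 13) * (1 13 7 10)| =5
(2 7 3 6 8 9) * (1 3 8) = (1 3 6)(2 7 8 9) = [0, 3, 7, 6, 4, 5, 1, 8, 9, 2]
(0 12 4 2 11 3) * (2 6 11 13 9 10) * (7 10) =[12, 1, 13, 0, 6, 5, 11, 10, 8, 7, 2, 3, 4, 9] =(0 12 4 6 11 3)(2 13 9 7 10)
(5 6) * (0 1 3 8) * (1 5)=(0 5 6 1 3 8)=[5, 3, 2, 8, 4, 6, 1, 7, 0]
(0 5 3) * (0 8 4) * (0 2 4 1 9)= (0 5 3 8 1 9)(2 4)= [5, 9, 4, 8, 2, 3, 6, 7, 1, 0]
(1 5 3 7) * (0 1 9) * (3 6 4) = [1, 5, 2, 7, 3, 6, 4, 9, 8, 0] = (0 1 5 6 4 3 7 9)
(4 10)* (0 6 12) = [6, 1, 2, 3, 10, 5, 12, 7, 8, 9, 4, 11, 0] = (0 6 12)(4 10)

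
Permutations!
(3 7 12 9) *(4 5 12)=[0, 1, 2, 7, 5, 12, 6, 4, 8, 3, 10, 11, 9]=(3 7 4 5 12 9)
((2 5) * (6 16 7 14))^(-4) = ((2 5)(6 16 7 14))^(-4) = (16)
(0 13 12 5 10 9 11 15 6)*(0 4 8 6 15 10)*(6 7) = (15)(0 13 12 5)(4 8 7 6)(9 11 10) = [13, 1, 2, 3, 8, 0, 4, 6, 7, 11, 9, 10, 5, 12, 14, 15]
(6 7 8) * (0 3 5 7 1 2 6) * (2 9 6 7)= [3, 9, 7, 5, 4, 2, 1, 8, 0, 6]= (0 3 5 2 7 8)(1 9 6)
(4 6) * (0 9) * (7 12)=(0 9)(4 6)(7 12)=[9, 1, 2, 3, 6, 5, 4, 12, 8, 0, 10, 11, 7]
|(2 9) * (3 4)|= 2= |(2 9)(3 4)|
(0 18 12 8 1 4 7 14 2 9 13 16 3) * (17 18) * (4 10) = (0 17 18 12 8 1 10 4 7 14 2 9 13 16 3) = [17, 10, 9, 0, 7, 5, 6, 14, 1, 13, 4, 11, 8, 16, 2, 15, 3, 18, 12]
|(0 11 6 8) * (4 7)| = 4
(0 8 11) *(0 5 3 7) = (0 8 11 5 3 7) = [8, 1, 2, 7, 4, 3, 6, 0, 11, 9, 10, 5]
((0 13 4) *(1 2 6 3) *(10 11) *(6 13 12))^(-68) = (0 1)(2 12)(3 4)(6 13)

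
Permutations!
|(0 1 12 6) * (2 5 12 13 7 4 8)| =10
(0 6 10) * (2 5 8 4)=[6, 1, 5, 3, 2, 8, 10, 7, 4, 9, 0]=(0 6 10)(2 5 8 4)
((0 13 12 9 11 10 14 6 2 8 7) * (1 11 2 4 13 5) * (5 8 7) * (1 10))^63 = (0 10 4 9)(1 11)(2 8 14 13)(5 6 12 7)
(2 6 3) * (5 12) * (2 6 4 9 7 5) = [0, 1, 4, 6, 9, 12, 3, 5, 8, 7, 10, 11, 2] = (2 4 9 7 5 12)(3 6)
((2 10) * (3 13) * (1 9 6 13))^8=(1 13 9 3 6)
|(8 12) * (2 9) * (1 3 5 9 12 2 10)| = |(1 3 5 9 10)(2 12 8)| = 15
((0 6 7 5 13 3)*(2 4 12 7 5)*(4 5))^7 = (0 13 2 12 6 3 5 7 4)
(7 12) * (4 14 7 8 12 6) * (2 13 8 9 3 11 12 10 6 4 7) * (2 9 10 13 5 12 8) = [0, 1, 5, 11, 14, 12, 7, 4, 13, 3, 6, 8, 10, 2, 9] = (2 5 12 10 6 7 4 14 9 3 11 8 13)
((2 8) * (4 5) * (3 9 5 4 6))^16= (9)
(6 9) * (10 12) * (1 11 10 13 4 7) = (1 11 10 12 13 4 7)(6 9) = [0, 11, 2, 3, 7, 5, 9, 1, 8, 6, 12, 10, 13, 4]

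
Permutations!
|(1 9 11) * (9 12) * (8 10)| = 4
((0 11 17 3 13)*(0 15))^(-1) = ((0 11 17 3 13 15))^(-1) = (0 15 13 3 17 11)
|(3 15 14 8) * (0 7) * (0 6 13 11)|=|(0 7 6 13 11)(3 15 14 8)|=20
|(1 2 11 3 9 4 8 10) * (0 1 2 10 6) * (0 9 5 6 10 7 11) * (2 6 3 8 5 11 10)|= |(0 1 7 10 6 9 4 5 3 11 8 2)|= 12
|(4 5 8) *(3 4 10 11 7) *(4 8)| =10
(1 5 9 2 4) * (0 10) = (0 10)(1 5 9 2 4) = [10, 5, 4, 3, 1, 9, 6, 7, 8, 2, 0]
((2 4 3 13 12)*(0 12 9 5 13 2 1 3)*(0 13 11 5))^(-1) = (0 9 13 4 2 3 1 12)(5 11)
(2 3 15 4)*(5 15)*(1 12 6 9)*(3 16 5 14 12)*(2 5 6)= [0, 3, 16, 14, 5, 15, 9, 7, 8, 1, 10, 11, 2, 13, 12, 4, 6]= (1 3 14 12 2 16 6 9)(4 5 15)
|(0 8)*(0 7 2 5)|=|(0 8 7 2 5)|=5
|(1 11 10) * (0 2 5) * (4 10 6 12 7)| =21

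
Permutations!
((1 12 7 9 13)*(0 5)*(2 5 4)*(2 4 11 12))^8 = ((0 11 12 7 9 13 1 2 5))^8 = (0 5 2 1 13 9 7 12 11)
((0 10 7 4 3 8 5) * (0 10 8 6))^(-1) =(0 6 3 4 7 10 5 8)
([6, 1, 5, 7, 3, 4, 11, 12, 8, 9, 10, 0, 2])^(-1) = (0 11 6)(2 12 7 3 4 5)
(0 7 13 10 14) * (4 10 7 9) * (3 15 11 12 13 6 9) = [3, 1, 2, 15, 10, 5, 9, 6, 8, 4, 14, 12, 13, 7, 0, 11] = (0 3 15 11 12 13 7 6 9 4 10 14)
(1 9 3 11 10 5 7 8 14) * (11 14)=(1 9 3 14)(5 7 8 11 10)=[0, 9, 2, 14, 4, 7, 6, 8, 11, 3, 5, 10, 12, 13, 1]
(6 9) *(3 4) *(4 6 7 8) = [0, 1, 2, 6, 3, 5, 9, 8, 4, 7] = (3 6 9 7 8 4)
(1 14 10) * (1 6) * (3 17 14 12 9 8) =(1 12 9 8 3 17 14 10 6) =[0, 12, 2, 17, 4, 5, 1, 7, 3, 8, 6, 11, 9, 13, 10, 15, 16, 14]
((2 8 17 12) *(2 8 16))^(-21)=((2 16)(8 17 12))^(-21)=(17)(2 16)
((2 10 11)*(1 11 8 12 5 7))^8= ((1 11 2 10 8 12 5 7))^8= (12)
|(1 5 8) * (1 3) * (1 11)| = 5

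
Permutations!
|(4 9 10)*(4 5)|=4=|(4 9 10 5)|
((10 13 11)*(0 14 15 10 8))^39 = (0 13 14 11 15 8 10)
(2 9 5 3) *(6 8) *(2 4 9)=(3 4 9 5)(6 8)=[0, 1, 2, 4, 9, 3, 8, 7, 6, 5]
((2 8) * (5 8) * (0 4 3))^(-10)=(0 3 4)(2 8 5)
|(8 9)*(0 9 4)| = |(0 9 8 4)| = 4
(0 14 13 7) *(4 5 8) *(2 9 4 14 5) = (0 5 8 14 13 7)(2 9 4) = [5, 1, 9, 3, 2, 8, 6, 0, 14, 4, 10, 11, 12, 7, 13]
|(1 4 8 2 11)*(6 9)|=10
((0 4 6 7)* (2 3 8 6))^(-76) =(0 4 2 3 8 6 7)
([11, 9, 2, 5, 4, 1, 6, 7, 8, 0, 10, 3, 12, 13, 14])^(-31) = [9, 5, 2, 11, 4, 3, 6, 7, 8, 1, 10, 0, 12, 13, 14]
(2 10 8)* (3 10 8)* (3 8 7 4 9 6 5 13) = (2 7 4 9 6 5 13 3 10 8) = [0, 1, 7, 10, 9, 13, 5, 4, 2, 6, 8, 11, 12, 3]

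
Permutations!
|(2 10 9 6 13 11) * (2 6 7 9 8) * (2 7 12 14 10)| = 6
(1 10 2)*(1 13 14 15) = (1 10 2 13 14 15) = [0, 10, 13, 3, 4, 5, 6, 7, 8, 9, 2, 11, 12, 14, 15, 1]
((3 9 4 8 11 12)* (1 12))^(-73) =(1 4 12 8 3 11 9)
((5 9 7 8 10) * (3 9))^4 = (3 10 7)(5 8 9)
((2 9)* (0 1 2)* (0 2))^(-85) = (0 1)(2 9)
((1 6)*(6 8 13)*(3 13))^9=((1 8 3 13 6))^9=(1 6 13 3 8)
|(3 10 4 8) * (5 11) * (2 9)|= 4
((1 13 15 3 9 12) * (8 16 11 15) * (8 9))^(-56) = (3 15 11 16 8)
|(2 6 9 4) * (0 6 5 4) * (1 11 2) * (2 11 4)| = 6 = |(11)(0 6 9)(1 4)(2 5)|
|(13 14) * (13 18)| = 3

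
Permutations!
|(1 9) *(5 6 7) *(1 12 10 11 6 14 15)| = 10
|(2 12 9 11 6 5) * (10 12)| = |(2 10 12 9 11 6 5)| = 7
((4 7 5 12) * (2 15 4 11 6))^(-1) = (2 6 11 12 5 7 4 15)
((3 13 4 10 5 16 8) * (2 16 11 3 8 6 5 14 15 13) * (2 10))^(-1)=(2 4 13 15 14 10 3 11 5 6 16)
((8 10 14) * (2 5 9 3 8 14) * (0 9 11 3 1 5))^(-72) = ((14)(0 9 1 5 11 3 8 10 2))^(-72) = (14)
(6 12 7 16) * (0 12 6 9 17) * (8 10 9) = (0 12 7 16 8 10 9 17) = [12, 1, 2, 3, 4, 5, 6, 16, 10, 17, 9, 11, 7, 13, 14, 15, 8, 0]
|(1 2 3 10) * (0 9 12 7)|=|(0 9 12 7)(1 2 3 10)|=4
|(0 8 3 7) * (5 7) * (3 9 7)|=4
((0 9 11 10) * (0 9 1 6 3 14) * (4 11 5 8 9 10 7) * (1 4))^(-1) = (0 14 3 6 1 7 11 4)(5 9 8)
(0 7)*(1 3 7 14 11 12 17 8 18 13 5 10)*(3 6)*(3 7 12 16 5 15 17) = [14, 6, 2, 12, 4, 10, 7, 0, 18, 9, 1, 16, 3, 15, 11, 17, 5, 8, 13] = (0 14 11 16 5 10 1 6 7)(3 12)(8 18 13 15 17)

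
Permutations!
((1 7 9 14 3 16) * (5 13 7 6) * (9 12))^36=(1 9 5 3 7)(6 14 13 16 12)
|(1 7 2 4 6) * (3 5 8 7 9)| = 9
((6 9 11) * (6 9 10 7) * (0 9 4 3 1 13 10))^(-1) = (0 6 7 10 13 1 3 4 11 9)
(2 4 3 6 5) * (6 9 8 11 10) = (2 4 3 9 8 11 10 6 5) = [0, 1, 4, 9, 3, 2, 5, 7, 11, 8, 6, 10]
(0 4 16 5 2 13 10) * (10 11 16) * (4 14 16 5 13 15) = (0 14 16 13 11 5 2 15 4 10) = [14, 1, 15, 3, 10, 2, 6, 7, 8, 9, 0, 5, 12, 11, 16, 4, 13]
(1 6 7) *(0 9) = (0 9)(1 6 7) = [9, 6, 2, 3, 4, 5, 7, 1, 8, 0]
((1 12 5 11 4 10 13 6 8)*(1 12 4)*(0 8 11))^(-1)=(0 5 12 8)(1 11 6 13 10 4)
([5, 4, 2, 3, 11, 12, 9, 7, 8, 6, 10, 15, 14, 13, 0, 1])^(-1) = (0 14 12 5)(1 15 11 4)(6 9)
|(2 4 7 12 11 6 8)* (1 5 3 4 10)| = 11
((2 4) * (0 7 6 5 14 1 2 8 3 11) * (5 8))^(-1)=(0 11 3 8 6 7)(1 14 5 4 2)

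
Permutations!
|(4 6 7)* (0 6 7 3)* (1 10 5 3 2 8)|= |(0 6 2 8 1 10 5 3)(4 7)|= 8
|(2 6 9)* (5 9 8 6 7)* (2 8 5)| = |(2 7)(5 9 8 6)| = 4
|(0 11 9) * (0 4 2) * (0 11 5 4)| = |(0 5 4 2 11 9)| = 6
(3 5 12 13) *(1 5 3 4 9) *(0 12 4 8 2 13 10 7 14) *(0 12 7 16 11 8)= [7, 5, 13, 3, 9, 4, 6, 14, 2, 1, 16, 8, 10, 0, 12, 15, 11]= (0 7 14 12 10 16 11 8 2 13)(1 5 4 9)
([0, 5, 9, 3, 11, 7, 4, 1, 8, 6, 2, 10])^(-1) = [0, 7, 10, 3, 6, 1, 9, 5, 8, 2, 11, 4]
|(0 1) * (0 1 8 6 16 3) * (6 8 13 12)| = 6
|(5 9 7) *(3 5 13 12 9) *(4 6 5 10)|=20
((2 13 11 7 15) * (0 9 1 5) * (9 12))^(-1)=(0 5 1 9 12)(2 15 7 11 13)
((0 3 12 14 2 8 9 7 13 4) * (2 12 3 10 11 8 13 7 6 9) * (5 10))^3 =((0 5 10 11 8 2 13 4)(6 9)(12 14))^3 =(0 11 13 5 8 4 10 2)(6 9)(12 14)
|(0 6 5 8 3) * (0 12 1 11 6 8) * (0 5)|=7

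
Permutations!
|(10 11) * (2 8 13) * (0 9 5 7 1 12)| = 6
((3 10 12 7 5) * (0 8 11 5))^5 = (0 10 11 7 3 8 12 5)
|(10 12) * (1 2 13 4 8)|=|(1 2 13 4 8)(10 12)|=10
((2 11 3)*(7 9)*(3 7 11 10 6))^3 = (11)(2 3 6 10)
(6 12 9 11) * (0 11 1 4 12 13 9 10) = (0 11 6 13 9 1 4 12 10) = [11, 4, 2, 3, 12, 5, 13, 7, 8, 1, 0, 6, 10, 9]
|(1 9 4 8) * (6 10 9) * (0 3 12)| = 6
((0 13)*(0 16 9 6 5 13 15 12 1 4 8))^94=(0 4 12)(1 15 8)(5 6 9 16 13)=((0 15 12 1 4 8)(5 13 16 9 6))^94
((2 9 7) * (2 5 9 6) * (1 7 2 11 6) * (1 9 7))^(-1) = (2 9)(5 7)(6 11)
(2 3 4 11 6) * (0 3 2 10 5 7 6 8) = (0 3 4 11 8)(5 7 6 10) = [3, 1, 2, 4, 11, 7, 10, 6, 0, 9, 5, 8]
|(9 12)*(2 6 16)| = 6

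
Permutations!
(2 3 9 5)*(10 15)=[0, 1, 3, 9, 4, 2, 6, 7, 8, 5, 15, 11, 12, 13, 14, 10]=(2 3 9 5)(10 15)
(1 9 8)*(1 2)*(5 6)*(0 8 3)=(0 8 2 1 9 3)(5 6)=[8, 9, 1, 0, 4, 6, 5, 7, 2, 3]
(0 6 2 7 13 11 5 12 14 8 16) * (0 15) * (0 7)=(0 6 2)(5 12 14 8 16 15 7 13 11)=[6, 1, 0, 3, 4, 12, 2, 13, 16, 9, 10, 5, 14, 11, 8, 7, 15]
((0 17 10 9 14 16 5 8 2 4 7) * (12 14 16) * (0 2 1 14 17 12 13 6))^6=((0 12 17 10 9 16 5 8 1 14 13 6)(2 4 7))^6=(0 5)(1 17)(6 16)(8 12)(9 13)(10 14)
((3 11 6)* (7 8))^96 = (11)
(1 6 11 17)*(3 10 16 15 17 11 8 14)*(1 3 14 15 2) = (1 6 8 15 17 3 10 16 2) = [0, 6, 1, 10, 4, 5, 8, 7, 15, 9, 16, 11, 12, 13, 14, 17, 2, 3]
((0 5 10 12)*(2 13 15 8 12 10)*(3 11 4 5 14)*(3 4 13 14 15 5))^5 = (0 15 8 12)(2 13 3 14 5 11 4)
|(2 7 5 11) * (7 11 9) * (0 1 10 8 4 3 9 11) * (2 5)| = |(0 1 10 8 4 3 9 7 2)(5 11)| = 18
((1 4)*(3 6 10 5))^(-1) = (1 4)(3 5 10 6)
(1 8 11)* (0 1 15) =(0 1 8 11 15) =[1, 8, 2, 3, 4, 5, 6, 7, 11, 9, 10, 15, 12, 13, 14, 0]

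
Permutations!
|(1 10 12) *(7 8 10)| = 5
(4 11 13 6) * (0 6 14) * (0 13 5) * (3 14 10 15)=(0 6 4 11 5)(3 14 13 10 15)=[6, 1, 2, 14, 11, 0, 4, 7, 8, 9, 15, 5, 12, 10, 13, 3]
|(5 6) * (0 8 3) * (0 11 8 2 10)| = 6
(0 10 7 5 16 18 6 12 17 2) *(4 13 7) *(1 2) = (0 10 4 13 7 5 16 18 6 12 17 1 2) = [10, 2, 0, 3, 13, 16, 12, 5, 8, 9, 4, 11, 17, 7, 14, 15, 18, 1, 6]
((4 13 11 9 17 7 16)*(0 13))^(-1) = (0 4 16 7 17 9 11 13)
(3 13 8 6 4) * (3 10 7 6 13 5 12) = (3 5 12)(4 10 7 6)(8 13) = [0, 1, 2, 5, 10, 12, 4, 6, 13, 9, 7, 11, 3, 8]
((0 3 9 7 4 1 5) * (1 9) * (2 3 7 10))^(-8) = (0 7 4 9 10 2 3 1 5)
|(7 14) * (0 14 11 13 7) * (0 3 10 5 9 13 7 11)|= |(0 14 3 10 5 9 13 11 7)|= 9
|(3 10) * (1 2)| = 2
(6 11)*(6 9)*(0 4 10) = (0 4 10)(6 11 9) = [4, 1, 2, 3, 10, 5, 11, 7, 8, 6, 0, 9]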